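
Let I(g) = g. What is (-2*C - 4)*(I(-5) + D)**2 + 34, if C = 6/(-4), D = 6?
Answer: 33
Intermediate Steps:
C = -3/2 (C = 6*(-1/4) = -3/2 ≈ -1.5000)
(-2*C - 4)*(I(-5) + D)**2 + 34 = (-2*(-3/2) - 4)*(-5 + 6)**2 + 34 = (3 - 4)*1**2 + 34 = -1*1 + 34 = -1 + 34 = 33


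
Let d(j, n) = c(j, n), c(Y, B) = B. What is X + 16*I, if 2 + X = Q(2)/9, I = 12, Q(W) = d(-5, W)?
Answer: 1712/9 ≈ 190.22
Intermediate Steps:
d(j, n) = n
Q(W) = W
X = -16/9 (X = -2 + 2/9 = -16/9 ≈ -1.7778)
X + 16*I = -16/9 + 16*12 = -16/9 + 192 = 1712/9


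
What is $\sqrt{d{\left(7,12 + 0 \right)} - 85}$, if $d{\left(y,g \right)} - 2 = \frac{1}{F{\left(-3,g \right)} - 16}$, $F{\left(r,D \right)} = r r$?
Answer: $\frac{i \sqrt{4074}}{7} \approx 9.1183 i$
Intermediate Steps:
$F{\left(r,D \right)} = r^{2}$
$d{\left(y,g \right)} = \frac{13}{7}$ ($d{\left(y,g \right)} = 2 + \frac{1}{\left(-3\right)^{2} - 16} = 2 + \frac{1}{9 - 16} = 2 + \frac{1}{-7} = 2 - \frac{1}{7} = \frac{13}{7}$)
$\sqrt{d{\left(7,12 + 0 \right)} - 85} = \sqrt{\frac{13}{7} - 85} = \sqrt{- \frac{582}{7}} = \frac{i \sqrt{4074}}{7}$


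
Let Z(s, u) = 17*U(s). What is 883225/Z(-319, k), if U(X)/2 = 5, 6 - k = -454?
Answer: 176645/34 ≈ 5195.4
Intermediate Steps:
k = 460 (k = 6 - 1*(-454) = 6 + 454 = 460)
U(X) = 10 (U(X) = 2*5 = 10)
Z(s, u) = 170 (Z(s, u) = 17*10 = 170)
883225/Z(-319, k) = 883225/170 = 883225*(1/170) = 176645/34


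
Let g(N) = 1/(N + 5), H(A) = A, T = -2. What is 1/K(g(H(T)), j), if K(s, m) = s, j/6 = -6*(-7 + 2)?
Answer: 3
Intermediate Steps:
j = 180 (j = 6*(-6*(-7 + 2)) = 6*(-6*(-5)) = 6*30 = 180)
g(N) = 1/(5 + N)
1/K(g(H(T)), j) = 1/(1/(5 - 2)) = 1/(1/3) = 1/(⅓) = 3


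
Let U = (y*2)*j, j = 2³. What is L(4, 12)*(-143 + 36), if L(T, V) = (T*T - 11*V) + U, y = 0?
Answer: 12412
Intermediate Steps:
j = 8
U = 0 (U = (0*2)*8 = 0*8 = 0)
L(T, V) = T² - 11*V (L(T, V) = (T*T - 11*V) + 0 = (T² - 11*V) + 0 = T² - 11*V)
L(4, 12)*(-143 + 36) = (4² - 11*12)*(-143 + 36) = (16 - 132)*(-107) = -116*(-107) = 12412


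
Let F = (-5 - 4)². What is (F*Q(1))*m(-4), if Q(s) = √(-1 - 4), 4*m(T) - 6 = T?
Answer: 81*I*√5/2 ≈ 90.561*I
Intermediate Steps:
m(T) = 3/2 + T/4
F = 81 (F = (-9)² = 81)
Q(s) = I*√5 (Q(s) = √(-5) = I*√5)
(F*Q(1))*m(-4) = (81*(I*√5))*(3/2 + (¼)*(-4)) = (81*I*√5)*(3/2 - 1) = (81*I*√5)*(½) = 81*I*√5/2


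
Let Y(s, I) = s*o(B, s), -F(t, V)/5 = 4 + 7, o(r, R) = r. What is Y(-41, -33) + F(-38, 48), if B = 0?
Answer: -55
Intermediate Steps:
F(t, V) = -55 (F(t, V) = -5*(4 + 7) = -5*11 = -55)
Y(s, I) = 0 (Y(s, I) = s*0 = 0)
Y(-41, -33) + F(-38, 48) = 0 - 55 = -55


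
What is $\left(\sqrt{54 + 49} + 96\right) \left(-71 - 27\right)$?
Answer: $-9408 - 98 \sqrt{103} \approx -10403.0$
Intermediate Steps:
$\left(\sqrt{54 + 49} + 96\right) \left(-71 - 27\right) = \left(\sqrt{103} + 96\right) \left(-71 - 27\right) = \left(96 + \sqrt{103}\right) \left(-98\right) = -9408 - 98 \sqrt{103}$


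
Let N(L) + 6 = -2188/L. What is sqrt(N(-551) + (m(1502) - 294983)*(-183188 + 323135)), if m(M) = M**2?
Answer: sqrt(83319956625683069)/551 ≈ 5.2387e+5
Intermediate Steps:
N(L) = -6 - 2188/L
sqrt(N(-551) + (m(1502) - 294983)*(-183188 + 323135)) = sqrt((-6 - 2188/(-551)) + (1502**2 - 294983)*(-183188 + 323135)) = sqrt((-6 - 2188*(-1/551)) + (2256004 - 294983)*139947) = sqrt((-6 + 2188/551) + 1961021*139947) = sqrt(-1118/551 + 274439005887) = sqrt(151215892242619/551) = sqrt(83319956625683069)/551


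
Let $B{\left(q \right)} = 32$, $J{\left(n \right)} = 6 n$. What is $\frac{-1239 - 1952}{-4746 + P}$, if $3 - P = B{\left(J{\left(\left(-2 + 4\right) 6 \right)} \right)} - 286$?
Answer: $\frac{3191}{4489} \approx 0.71085$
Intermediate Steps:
$P = 257$ ($P = 3 - \left(32 - 286\right) = 3 - -254 = 3 + 254 = 257$)
$\frac{-1239 - 1952}{-4746 + P} = \frac{-1239 - 1952}{-4746 + 257} = - \frac{3191}{-4489} = \left(-3191\right) \left(- \frac{1}{4489}\right) = \frac{3191}{4489}$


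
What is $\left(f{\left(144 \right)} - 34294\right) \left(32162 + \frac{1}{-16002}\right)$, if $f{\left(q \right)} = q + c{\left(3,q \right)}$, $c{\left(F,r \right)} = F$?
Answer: $- \frac{17573969461481}{16002} \approx -1.0982 \cdot 10^{9}$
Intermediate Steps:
$f{\left(q \right)} = 3 + q$ ($f{\left(q \right)} = q + 3 = 3 + q$)
$\left(f{\left(144 \right)} - 34294\right) \left(32162 + \frac{1}{-16002}\right) = \left(\left(3 + 144\right) - 34294\right) \left(32162 + \frac{1}{-16002}\right) = \left(147 - 34294\right) \left(32162 - \frac{1}{16002}\right) = \left(-34147\right) \frac{514656323}{16002} = - \frac{17573969461481}{16002}$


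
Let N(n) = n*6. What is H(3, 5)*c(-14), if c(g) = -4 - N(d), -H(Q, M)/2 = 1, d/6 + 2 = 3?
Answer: 80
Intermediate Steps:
d = 6 (d = -12 + 6*3 = -12 + 18 = 6)
H(Q, M) = -2 (H(Q, M) = -2*1 = -2)
N(n) = 6*n
c(g) = -40 (c(g) = -4 - 6*6 = -4 - 1*36 = -4 - 36 = -40)
H(3, 5)*c(-14) = -2*(-40) = 80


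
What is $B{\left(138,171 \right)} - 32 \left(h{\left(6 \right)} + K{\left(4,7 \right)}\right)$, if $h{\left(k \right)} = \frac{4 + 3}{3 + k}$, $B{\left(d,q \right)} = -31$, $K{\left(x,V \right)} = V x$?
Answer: $- \frac{8567}{9} \approx -951.89$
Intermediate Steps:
$h{\left(k \right)} = \frac{7}{3 + k}$
$B{\left(138,171 \right)} - 32 \left(h{\left(6 \right)} + K{\left(4,7 \right)}\right) = -31 - 32 \left(\frac{7}{3 + 6} + 7 \cdot 4\right) = -31 - 32 \left(\frac{7}{9} + 28\right) = -31 - 32 \cdot \frac{259}{9} = -31 - \frac{8288}{9} = - \frac{8567}{9}$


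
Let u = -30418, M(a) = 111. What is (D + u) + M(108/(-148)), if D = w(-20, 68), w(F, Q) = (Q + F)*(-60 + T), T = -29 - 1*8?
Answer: -34963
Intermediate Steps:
T = -37 (T = -29 - 8 = -37)
w(F, Q) = -97*F - 97*Q (w(F, Q) = (Q + F)*(-60 - 37) = (F + Q)*(-97) = -97*F - 97*Q)
D = -4656 (D = -97*(-20) - 97*68 = 1940 - 6596 = -4656)
(D + u) + M(108/(-148)) = (-4656 - 30418) + 111 = -35074 + 111 = -34963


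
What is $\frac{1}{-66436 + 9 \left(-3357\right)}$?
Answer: $- \frac{1}{96649} \approx -1.0347 \cdot 10^{-5}$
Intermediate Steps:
$\frac{1}{-66436 + 9 \left(-3357\right)} = \frac{1}{-66436 - 30213} = \frac{1}{-96649} = - \frac{1}{96649}$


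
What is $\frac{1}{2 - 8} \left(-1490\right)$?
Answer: $\frac{745}{3} \approx 248.33$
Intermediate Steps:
$\frac{1}{2 - 8} \left(-1490\right) = \frac{1}{-6} \left(-1490\right) = \left(- \frac{1}{6}\right) \left(-1490\right) = \frac{745}{3}$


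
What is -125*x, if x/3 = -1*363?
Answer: 136125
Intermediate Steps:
x = -1089 (x = 3*(-1*363) = 3*(-363) = -1089)
-125*x = -125*(-1089) = 136125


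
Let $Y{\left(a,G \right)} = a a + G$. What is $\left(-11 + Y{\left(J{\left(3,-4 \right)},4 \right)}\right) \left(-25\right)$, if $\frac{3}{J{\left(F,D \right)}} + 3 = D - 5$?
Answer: $\frac{2775}{16} \approx 173.44$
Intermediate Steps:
$J{\left(F,D \right)} = \frac{3}{-8 + D}$ ($J{\left(F,D \right)} = \frac{3}{-3 + \left(D - 5\right)} = \frac{3}{-3 + \left(-5 + D\right)} = \frac{3}{-8 + D}$)
$Y{\left(a,G \right)} = G + a^{2}$ ($Y{\left(a,G \right)} = a^{2} + G = G + a^{2}$)
$\left(-11 + Y{\left(J{\left(3,-4 \right)},4 \right)}\right) \left(-25\right) = \left(-11 + \left(4 + \left(\frac{3}{-8 - 4}\right)^{2}\right)\right) \left(-25\right) = \left(-11 + \left(4 + \left(\frac{3}{-12}\right)^{2}\right)\right) \left(-25\right) = \left(-11 + \left(4 + \left(3 \left(- \frac{1}{12}\right)\right)^{2}\right)\right) \left(-25\right) = \left(-11 + \left(4 + \left(- \frac{1}{4}\right)^{2}\right)\right) \left(-25\right) = \left(-11 + \left(4 + \frac{1}{16}\right)\right) \left(-25\right) = \left(-11 + \frac{65}{16}\right) \left(-25\right) = \left(- \frac{111}{16}\right) \left(-25\right) = \frac{2775}{16}$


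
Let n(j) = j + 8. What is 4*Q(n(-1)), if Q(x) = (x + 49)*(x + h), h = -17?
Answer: -2240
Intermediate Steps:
n(j) = 8 + j
Q(x) = (-17 + x)*(49 + x) (Q(x) = (x + 49)*(x - 17) = (49 + x)*(-17 + x) = (-17 + x)*(49 + x))
4*Q(n(-1)) = 4*(-833 + (8 - 1)² + 32*(8 - 1)) = 4*(-833 + 7² + 32*7) = 4*(-833 + 49 + 224) = 4*(-560) = -2240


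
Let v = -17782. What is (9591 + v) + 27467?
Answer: 19276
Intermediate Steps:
(9591 + v) + 27467 = (9591 - 17782) + 27467 = -8191 + 27467 = 19276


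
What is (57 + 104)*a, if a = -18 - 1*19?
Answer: -5957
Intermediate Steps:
a = -37 (a = -18 - 19 = -37)
(57 + 104)*a = (57 + 104)*(-37) = 161*(-37) = -5957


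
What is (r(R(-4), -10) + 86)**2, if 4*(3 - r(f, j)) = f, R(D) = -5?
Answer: 130321/16 ≈ 8145.1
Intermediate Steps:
r(f, j) = 3 - f/4
(r(R(-4), -10) + 86)**2 = ((3 - 1/4*(-5)) + 86)**2 = ((3 + 5/4) + 86)**2 = (17/4 + 86)**2 = (361/4)**2 = 130321/16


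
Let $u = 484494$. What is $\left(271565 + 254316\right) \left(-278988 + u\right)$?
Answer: $108071700786$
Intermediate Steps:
$\left(271565 + 254316\right) \left(-278988 + u\right) = \left(271565 + 254316\right) \left(-278988 + 484494\right) = 525881 \cdot 205506 = 108071700786$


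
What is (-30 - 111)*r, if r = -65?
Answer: 9165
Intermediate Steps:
(-30 - 111)*r = (-30 - 111)*(-65) = -141*(-65) = 9165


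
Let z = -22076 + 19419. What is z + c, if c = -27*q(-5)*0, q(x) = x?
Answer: -2657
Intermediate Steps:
z = -2657
c = 0 (c = -27*(-5)*0 = 135*0 = 0)
z + c = -2657 + 0 = -2657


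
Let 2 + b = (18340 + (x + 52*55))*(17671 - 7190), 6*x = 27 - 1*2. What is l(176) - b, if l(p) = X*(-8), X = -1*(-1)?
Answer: -1333445261/6 ≈ -2.2224e+8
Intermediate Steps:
X = 1
x = 25/6 (x = (27 - 1*2)/6 = (27 - 2)/6 = (⅙)*25 = 25/6 ≈ 4.1667)
b = 1333445213/6 (b = -2 + (18340 + (25/6 + 52*55))*(17671 - 7190) = -2 + (18340 + (25/6 + 2860))*10481 = -2 + (18340 + 17185/6)*10481 = -2 + (127225/6)*10481 = -2 + 1333445225/6 = 1333445213/6 ≈ 2.2224e+8)
l(p) = -8 (l(p) = 1*(-8) = -8)
l(176) - b = -8 - 1*1333445213/6 = -8 - 1333445213/6 = -1333445261/6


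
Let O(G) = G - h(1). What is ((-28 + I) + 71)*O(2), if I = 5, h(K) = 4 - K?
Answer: -48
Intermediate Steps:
O(G) = -3 + G (O(G) = G - (4 - 1*1) = G - (4 - 1) = G - 1*3 = G - 3 = -3 + G)
((-28 + I) + 71)*O(2) = ((-28 + 5) + 71)*(-3 + 2) = (-23 + 71)*(-1) = 48*(-1) = -48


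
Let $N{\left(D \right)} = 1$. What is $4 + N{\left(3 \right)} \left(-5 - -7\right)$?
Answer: $6$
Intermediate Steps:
$4 + N{\left(3 \right)} \left(-5 - -7\right) = 4 + 1 \left(-5 - -7\right) = 4 + 1 \left(-5 + 7\right) = 4 + 1 \cdot 2 = 4 + 2 = 6$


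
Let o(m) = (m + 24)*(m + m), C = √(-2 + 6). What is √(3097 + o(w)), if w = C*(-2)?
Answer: √2937 ≈ 54.194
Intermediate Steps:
C = 2 (C = √4 = 2)
w = -4 (w = 2*(-2) = -4)
o(m) = 2*m*(24 + m) (o(m) = (24 + m)*(2*m) = 2*m*(24 + m))
√(3097 + o(w)) = √(3097 + 2*(-4)*(24 - 4)) = √(3097 + 2*(-4)*20) = √(3097 - 160) = √2937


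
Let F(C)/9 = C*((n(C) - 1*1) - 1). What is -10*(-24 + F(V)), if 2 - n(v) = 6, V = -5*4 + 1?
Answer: -10020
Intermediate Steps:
V = -19 (V = -20 + 1 = -19)
n(v) = -4 (n(v) = 2 - 1*6 = 2 - 6 = -4)
F(C) = -54*C (F(C) = 9*(C*((-4 - 1*1) - 1)) = 9*(C*((-4 - 1) - 1)) = 9*(C*(-5 - 1)) = 9*(C*(-6)) = 9*(-6*C) = -54*C)
-10*(-24 + F(V)) = -10*(-24 - 54*(-19)) = -10*(-24 + 1026) = -10*1002 = -10020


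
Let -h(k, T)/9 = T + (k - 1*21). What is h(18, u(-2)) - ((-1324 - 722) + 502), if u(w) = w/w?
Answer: 1562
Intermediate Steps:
u(w) = 1
h(k, T) = 189 - 9*T - 9*k (h(k, T) = -9*(T + (k - 1*21)) = -9*(T + (k - 21)) = -9*(T + (-21 + k)) = -9*(-21 + T + k) = 189 - 9*T - 9*k)
h(18, u(-2)) - ((-1324 - 722) + 502) = (189 - 9*1 - 9*18) - ((-1324 - 722) + 502) = (189 - 9 - 162) - (-2046 + 502) = 18 - 1*(-1544) = 18 + 1544 = 1562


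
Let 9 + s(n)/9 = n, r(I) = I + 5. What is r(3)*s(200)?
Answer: 13752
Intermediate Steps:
r(I) = 5 + I
s(n) = -81 + 9*n
r(3)*s(200) = (5 + 3)*(-81 + 9*200) = 8*(-81 + 1800) = 8*1719 = 13752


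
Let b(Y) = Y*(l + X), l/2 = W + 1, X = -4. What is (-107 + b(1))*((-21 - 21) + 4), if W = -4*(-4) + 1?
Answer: 2850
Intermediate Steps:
W = 17 (W = 16 + 1 = 17)
l = 36 (l = 2*(17 + 1) = 2*18 = 36)
b(Y) = 32*Y (b(Y) = Y*(36 - 4) = Y*32 = 32*Y)
(-107 + b(1))*((-21 - 21) + 4) = (-107 + 32*1)*((-21 - 21) + 4) = (-107 + 32)*(-42 + 4) = -75*(-38) = 2850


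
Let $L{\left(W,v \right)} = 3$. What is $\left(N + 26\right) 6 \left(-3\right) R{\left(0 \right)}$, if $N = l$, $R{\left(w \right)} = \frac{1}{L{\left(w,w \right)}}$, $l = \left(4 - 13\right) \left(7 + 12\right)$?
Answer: $870$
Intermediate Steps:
$l = -171$ ($l = \left(-9\right) 19 = -171$)
$R{\left(w \right)} = \frac{1}{3}$
$N = -171$
$\left(N + 26\right) 6 \left(-3\right) R{\left(0 \right)} = \left(-171 + 26\right) 6 \left(-3\right) \frac{1}{3} = - 145 \left(\left(-18\right) \frac{1}{3}\right) = \left(-145\right) \left(-6\right) = 870$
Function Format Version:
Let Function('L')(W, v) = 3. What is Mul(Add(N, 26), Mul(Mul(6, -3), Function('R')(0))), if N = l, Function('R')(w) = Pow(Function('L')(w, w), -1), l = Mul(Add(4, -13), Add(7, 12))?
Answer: 870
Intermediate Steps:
l = -171 (l = Mul(-9, 19) = -171)
Function('R')(w) = Rational(1, 3) (Function('R')(w) = Pow(3, -1) = Rational(1, 3))
N = -171
Mul(Add(N, 26), Mul(Mul(6, -3), Function('R')(0))) = Mul(Add(-171, 26), Mul(Mul(6, -3), Rational(1, 3))) = Mul(-145, Mul(-18, Rational(1, 3))) = Mul(-145, -6) = 870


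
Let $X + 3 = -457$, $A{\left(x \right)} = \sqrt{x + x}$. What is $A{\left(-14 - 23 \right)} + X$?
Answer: $-460 + i \sqrt{74} \approx -460.0 + 8.6023 i$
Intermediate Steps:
$A{\left(x \right)} = \sqrt{2} \sqrt{x}$ ($A{\left(x \right)} = \sqrt{2 x} = \sqrt{2} \sqrt{x}$)
$X = -460$ ($X = -3 - 457 = -460$)
$A{\left(-14 - 23 \right)} + X = \sqrt{2} \sqrt{-14 - 23} - 460 = \sqrt{2} \sqrt{-37} - 460 = \sqrt{2} i \sqrt{37} - 460 = i \sqrt{74} - 460 = -460 + i \sqrt{74}$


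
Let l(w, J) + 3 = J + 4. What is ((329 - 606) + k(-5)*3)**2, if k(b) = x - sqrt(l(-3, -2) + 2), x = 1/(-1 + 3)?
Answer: 310249/4 ≈ 77562.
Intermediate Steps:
l(w, J) = 1 + J (l(w, J) = -3 + (J + 4) = -3 + (4 + J) = 1 + J)
x = 1/2 ≈ 0.50000
k(b) = -1/2 (k(b) = 1/2 - sqrt((1 - 2) + 2) = 1/2 - sqrt(-1 + 2) = 1/2 - sqrt(1) = 1/2 - 1*1 = 1/2 - 1 = -1/2)
((329 - 606) + k(-5)*3)**2 = ((329 - 606) - 1/2*3)**2 = (-277 - 3/2)**2 = (-557/2)**2 = 310249/4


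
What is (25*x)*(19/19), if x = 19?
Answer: 475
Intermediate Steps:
(25*x)*(19/19) = (25*19)*(19/19) = 475*(19*(1/19)) = 475*1 = 475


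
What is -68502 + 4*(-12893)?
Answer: -120074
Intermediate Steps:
-68502 + 4*(-12893) = -68502 - 51572 = -120074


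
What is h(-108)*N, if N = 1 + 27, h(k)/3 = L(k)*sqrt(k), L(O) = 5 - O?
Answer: 56952*I*sqrt(3) ≈ 98644.0*I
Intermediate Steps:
h(k) = 3*sqrt(k)*(5 - k) (h(k) = 3*((5 - k)*sqrt(k)) = 3*(sqrt(k)*(5 - k)) = 3*sqrt(k)*(5 - k))
N = 28
h(-108)*N = (3*sqrt(-108)*(5 - 1*(-108)))*28 = (3*(6*I*sqrt(3))*(5 + 108))*28 = (3*(6*I*sqrt(3))*113)*28 = (2034*I*sqrt(3))*28 = 56952*I*sqrt(3)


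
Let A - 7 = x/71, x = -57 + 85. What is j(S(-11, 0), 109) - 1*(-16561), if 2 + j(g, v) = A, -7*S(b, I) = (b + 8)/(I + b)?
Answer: 1176214/71 ≈ 16566.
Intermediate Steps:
x = 28
S(b, I) = -(8 + b)/(7*(I + b)) (S(b, I) = -(b + 8)/(7*(I + b)) = -(8 + b)/(7*(I + b)))
A = 525/71 (A = 7 + 28/71 = 525/71 ≈ 7.3944)
j(g, v) = 383/71 (j(g, v) = -2 + 525/71 = 383/71)
j(S(-11, 0), 109) - 1*(-16561) = 383/71 - 1*(-16561) = 383/71 + 16561 = 1176214/71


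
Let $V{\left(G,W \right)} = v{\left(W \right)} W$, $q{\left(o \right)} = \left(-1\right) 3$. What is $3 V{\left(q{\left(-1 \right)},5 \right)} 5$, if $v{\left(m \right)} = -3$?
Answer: $-225$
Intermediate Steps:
$q{\left(o \right)} = -3$
$V{\left(G,W \right)} = - 3 W$
$3 V{\left(q{\left(-1 \right)},5 \right)} 5 = 3 \left(\left(-3\right) 5\right) 5 = 3 \left(-15\right) 5 = \left(-45\right) 5 = -225$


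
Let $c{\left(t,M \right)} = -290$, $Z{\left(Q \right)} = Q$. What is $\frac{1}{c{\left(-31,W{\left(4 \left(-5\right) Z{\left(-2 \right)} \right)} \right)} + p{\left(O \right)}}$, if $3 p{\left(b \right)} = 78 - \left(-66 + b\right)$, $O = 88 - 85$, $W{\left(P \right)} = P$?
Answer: $- \frac{1}{243} \approx -0.0041152$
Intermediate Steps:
$O = 3$
$p{\left(b \right)} = 48 - \frac{b}{3}$ ($p{\left(b \right)} = \frac{78 - \left(-66 + b\right)}{3} = \frac{144 - b}{3} = 48 - \frac{b}{3}$)
$\frac{1}{c{\left(-31,W{\left(4 \left(-5\right) Z{\left(-2 \right)} \right)} \right)} + p{\left(O \right)}} = \frac{1}{-290 + \left(48 - 1\right)} = \frac{1}{-290 + 47} = \frac{1}{-243} = - \frac{1}{243}$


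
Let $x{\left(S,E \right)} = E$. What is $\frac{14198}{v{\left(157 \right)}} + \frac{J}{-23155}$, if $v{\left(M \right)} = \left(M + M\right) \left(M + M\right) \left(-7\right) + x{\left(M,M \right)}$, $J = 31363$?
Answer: $- \frac{4393939027}{3195459465} \approx -1.3751$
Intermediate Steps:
$v{\left(M \right)} = M - 28 M^{2}$ ($v{\left(M \right)} = \left(M + M\right) \left(M + M\right) \left(-7\right) + M = 2 M 2 M \left(-7\right) + M = 4 M^{2} \left(-7\right) + M = - 28 M^{2} + M = M - 28 M^{2}$)
$\frac{14198}{v{\left(157 \right)}} + \frac{J}{-23155} = \frac{14198}{157 \left(1 - 4396\right)} + \frac{31363}{-23155} = \frac{14198}{157 \left(1 - 4396\right)} + 31363 \left(- \frac{1}{23155}\right) = \frac{14198}{157 \left(-4395\right)} - \frac{31363}{23155} = \frac{14198}{-690015} - \frac{31363}{23155} = 14198 \left(- \frac{1}{690015}\right) - \frac{31363}{23155} = - \frac{14198}{690015} - \frac{31363}{23155} = - \frac{4393939027}{3195459465}$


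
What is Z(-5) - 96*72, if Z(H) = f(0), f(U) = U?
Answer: -6912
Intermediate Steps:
Z(H) = 0
Z(-5) - 96*72 = 0 - 96*72 = 0 - 6912 = -6912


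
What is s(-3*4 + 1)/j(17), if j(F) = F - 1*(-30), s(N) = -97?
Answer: -97/47 ≈ -2.0638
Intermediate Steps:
j(F) = 30 + F (j(F) = F + 30 = 30 + F)
s(-3*4 + 1)/j(17) = -97/(30 + 17) = -97/47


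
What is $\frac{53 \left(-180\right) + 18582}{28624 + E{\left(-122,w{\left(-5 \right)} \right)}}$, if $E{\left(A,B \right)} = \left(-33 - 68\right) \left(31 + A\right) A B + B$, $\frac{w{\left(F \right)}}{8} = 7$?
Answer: $- \frac{4521}{31382116} \approx -0.00014406$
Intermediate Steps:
$w{\left(F \right)} = 56$ ($w{\left(F \right)} = 8 \cdot 7 = 56$)
$E{\left(A,B \right)} = B + A B \left(-3131 - 101 A\right)$ ($E{\left(A,B \right)} = - 101 \left(31 + A\right) A B + B = \left(-3131 - 101 A\right) A B + B = A \left(-3131 - 101 A\right) B + B = A B \left(-3131 - 101 A\right) + B = B + A B \left(-3131 - 101 A\right)$)
$\frac{53 \left(-180\right) + 18582}{28624 + E{\left(-122,w{\left(-5 \right)} \right)}} = \frac{53 \left(-180\right) + 18582}{28624 + 56 \left(1 - -381982 - 101 \left(-122\right)^{2}\right)} = \frac{-9540 + 18582}{28624 + 56 \left(1 + 381982 - 1503284\right)} = \frac{9042}{28624 + 56 \left(1 + 381982 - 1503284\right)} = \frac{9042}{28624 + 56 \left(-1121301\right)} = \frac{9042}{28624 - 62792856} = \frac{9042}{-62764232} = 9042 \left(- \frac{1}{62764232}\right) = - \frac{4521}{31382116}$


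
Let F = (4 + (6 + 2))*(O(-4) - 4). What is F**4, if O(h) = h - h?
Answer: 5308416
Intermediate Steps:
O(h) = 0
F = -48 (F = (4 + (6 + 2))*(0 - 4) = (4 + 8)*(-4) = 12*(-4) = -48)
F**4 = (-48)**4 = 5308416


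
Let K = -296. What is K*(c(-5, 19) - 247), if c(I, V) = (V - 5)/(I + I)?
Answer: 367632/5 ≈ 73526.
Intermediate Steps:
c(I, V) = (-5 + V)/(2*I) (c(I, V) = (-5 + V)/((2*I)) = (-5 + V)*(1/(2*I)) = (-5 + V)/(2*I))
K*(c(-5, 19) - 247) = -296*((½)*(-5 + 19)/(-5) - 247) = -296*((½)*(-⅕)*14 - 247) = -296*(-7/5 - 247) = -296*(-1242/5) = 367632/5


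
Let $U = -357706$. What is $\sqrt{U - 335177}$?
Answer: $3 i \sqrt{76987} \approx 832.4 i$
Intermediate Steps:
$\sqrt{U - 335177} = \sqrt{-357706 - 335177} = \sqrt{-692883} = 3 i \sqrt{76987}$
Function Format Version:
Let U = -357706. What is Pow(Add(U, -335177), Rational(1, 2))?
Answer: Mul(3, I, Pow(76987, Rational(1, 2))) ≈ Mul(832.40, I)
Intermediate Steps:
Pow(Add(U, -335177), Rational(1, 2)) = Pow(Add(-357706, -335177), Rational(1, 2)) = Pow(-692883, Rational(1, 2)) = Mul(3, I, Pow(76987, Rational(1, 2)))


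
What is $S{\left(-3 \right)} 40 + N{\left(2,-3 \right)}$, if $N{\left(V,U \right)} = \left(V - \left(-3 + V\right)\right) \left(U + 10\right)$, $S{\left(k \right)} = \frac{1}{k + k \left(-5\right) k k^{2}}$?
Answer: $\frac{1066}{51} \approx 20.902$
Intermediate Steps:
$S{\left(k \right)} = \frac{1}{k - 5 k^{4}}$ ($S{\left(k \right)} = \frac{1}{k + - 5 k k k^{2}} = \frac{1}{k + - 5 k^{2} k^{2}} = \frac{1}{k - 5 k^{4}}$)
$N{\left(V,U \right)} = 30 + 3 U$ ($N{\left(V,U \right)} = 3 \left(10 + U\right) = 30 + 3 U$)
$S{\left(-3 \right)} 40 + N{\left(2,-3 \right)} = - \frac{1}{\left(-1\right) \left(-3\right) + 5 \left(-3\right)^{4}} \cdot 40 + \left(30 + 3 \left(-3\right)\right) = - \frac{1}{3 + 5 \cdot 81} \cdot 40 + \left(30 - 9\right) = - \frac{1}{3 + 405} \cdot 40 + 21 = - \frac{1}{408} \cdot 40 + 21 = \left(-1\right) \frac{1}{408} \cdot 40 + 21 = \left(- \frac{1}{408}\right) 40 + 21 = - \frac{5}{51} + 21 = \frac{1066}{51}$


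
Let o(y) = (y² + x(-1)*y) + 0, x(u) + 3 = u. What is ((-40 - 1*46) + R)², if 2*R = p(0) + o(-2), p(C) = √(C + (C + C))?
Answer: 6400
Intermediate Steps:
x(u) = -3 + u
p(C) = √3*√C (p(C) = √(C + 2*C) = √(3*C) = √3*√C)
o(y) = y² - 4*y (o(y) = (y² + (-3 - 1)*y) + 0 = (y² - 4*y) + 0 = y² - 4*y)
R = 6 (R = (√3*√0 - 2*(-4 - 2))/2 = (√3*0 - 2*(-6))/2 = (0 + 12)/2 = (½)*12 = 6)
((-40 - 1*46) + R)² = ((-40 - 1*46) + 6)² = ((-40 - 46) + 6)² = (-86 + 6)² = (-80)² = 6400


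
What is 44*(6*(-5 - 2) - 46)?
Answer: -3872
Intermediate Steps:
44*(6*(-5 - 2) - 46) = 44*(6*(-7) - 46) = 44*(-42 - 46) = 44*(-88) = -3872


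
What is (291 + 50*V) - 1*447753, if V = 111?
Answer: -441912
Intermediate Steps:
(291 + 50*V) - 1*447753 = (291 + 50*111) - 1*447753 = (291 + 5550) - 447753 = 5841 - 447753 = -441912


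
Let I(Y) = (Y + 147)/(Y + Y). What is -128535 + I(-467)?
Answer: -60025685/467 ≈ -1.2853e+5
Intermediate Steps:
I(Y) = (147 + Y)/(2*Y) (I(Y) = (147 + Y)/((2*Y)) = (147 + Y)*(1/(2*Y)) = (147 + Y)/(2*Y))
-128535 + I(-467) = -128535 + (½)*(147 - 467)/(-467) = -128535 + (½)*(-1/467)*(-320) = -128535 + 160/467 = -60025685/467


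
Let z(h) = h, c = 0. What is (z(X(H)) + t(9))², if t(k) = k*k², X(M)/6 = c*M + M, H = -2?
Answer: 514089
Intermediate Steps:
X(M) = 6*M (X(M) = 6*(0*M + M) = 6*(0 + M) = 6*M)
t(k) = k³
(z(X(H)) + t(9))² = (6*(-2) + 9³)² = (-12 + 729)² = 717² = 514089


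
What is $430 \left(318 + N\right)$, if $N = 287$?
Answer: $260150$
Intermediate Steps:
$430 \left(318 + N\right) = 430 \left(318 + 287\right) = 430 \cdot 605 = 260150$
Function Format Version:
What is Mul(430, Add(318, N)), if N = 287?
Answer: 260150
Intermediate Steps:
Mul(430, Add(318, N)) = Mul(430, Add(318, 287)) = Mul(430, 605) = 260150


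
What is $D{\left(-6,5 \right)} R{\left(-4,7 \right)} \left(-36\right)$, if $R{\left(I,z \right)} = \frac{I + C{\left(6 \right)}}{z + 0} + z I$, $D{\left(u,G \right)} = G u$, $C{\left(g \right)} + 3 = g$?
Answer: $- \frac{212760}{7} \approx -30394.0$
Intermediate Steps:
$C{\left(g \right)} = -3 + g$
$R{\left(I,z \right)} = I z + \frac{3 + I}{z}$ ($R{\left(I,z \right)} = \frac{I + \left(-3 + 6\right)}{z + 0} + z I = \frac{I + 3}{z} + I z = \frac{3 + I}{z} + I z = I z + \frac{3 + I}{z}$)
$D{\left(-6,5 \right)} R{\left(-4,7 \right)} \left(-36\right) = 5 \left(-6\right) \frac{3 - 4 - 4 \cdot 7^{2}}{7} \left(-36\right) = - 30 \frac{3 - 4 - 196}{7} \left(-36\right) = - 30 \cdot \frac{1}{7} \left(-197\right) \left(-36\right) = \left(-30\right) \left(- \frac{197}{7}\right) \left(-36\right) = \frac{5910}{7} \left(-36\right) = - \frac{212760}{7}$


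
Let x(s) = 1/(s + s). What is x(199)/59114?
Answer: 1/23527372 ≈ 4.2504e-8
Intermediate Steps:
x(s) = 1/(2*s)
x(199)/59114 = ((½)/199)/59114 = ((½)*(1/199))*(1/59114) = (1/398)*(1/59114) = 1/23527372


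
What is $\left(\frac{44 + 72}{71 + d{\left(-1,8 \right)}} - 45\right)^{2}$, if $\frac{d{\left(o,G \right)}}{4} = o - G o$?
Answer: $\frac{18826921}{9801} \approx 1920.9$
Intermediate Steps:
$d{\left(o,G \right)} = 4 o - 4 G o$ ($d{\left(o,G \right)} = 4 \left(o - G o\right) = 4 o - 4 G o$)
$\left(\frac{44 + 72}{71 + d{\left(-1,8 \right)}} - 45\right)^{2} = \left(\frac{44 + 72}{71 + 4 \left(-1\right) \left(1 - 8\right)} - 45\right)^{2} = \left(\frac{116}{71 + 4 \left(-1\right) \left(1 - 8\right)} - 45\right)^{2} = \left(\frac{116}{71 + 4 \left(-1\right) \left(-7\right)} - 45\right)^{2} = \left(\frac{116}{71 + 28} - 45\right)^{2} = \left(\frac{116}{99} - 45\right)^{2} = \left(- \frac{4339}{99}\right)^{2} = \frac{18826921}{9801}$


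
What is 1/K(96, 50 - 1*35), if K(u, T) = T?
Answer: 1/15 ≈ 0.066667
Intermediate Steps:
1/K(96, 50 - 1*35) = 1/(50 - 1*35) = 1/(50 - 35) = 1/15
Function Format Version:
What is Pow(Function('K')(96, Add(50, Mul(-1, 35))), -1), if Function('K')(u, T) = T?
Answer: Rational(1, 15) ≈ 0.066667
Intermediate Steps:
Pow(Function('K')(96, Add(50, Mul(-1, 35))), -1) = Pow(Add(50, Mul(-1, 35)), -1) = Pow(Add(50, -35), -1) = Pow(15, -1) = Rational(1, 15)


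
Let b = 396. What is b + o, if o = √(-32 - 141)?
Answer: 396 + I*√173 ≈ 396.0 + 13.153*I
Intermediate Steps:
o = I*√173 (o = √(-173) = I*√173 ≈ 13.153*I)
b + o = 396 + I*√173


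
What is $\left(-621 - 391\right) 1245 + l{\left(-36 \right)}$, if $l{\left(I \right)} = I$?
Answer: $-1259976$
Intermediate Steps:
$\left(-621 - 391\right) 1245 + l{\left(-36 \right)} = \left(-621 - 391\right) 1245 - 36 = \left(-1012\right) 1245 - 36 = -1259940 - 36 = -1259976$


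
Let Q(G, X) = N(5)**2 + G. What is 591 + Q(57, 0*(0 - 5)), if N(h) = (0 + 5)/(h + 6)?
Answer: 78433/121 ≈ 648.21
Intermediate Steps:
N(h) = 5/(6 + h)
Q(G, X) = 25/121 + G (Q(G, X) = (5/(6 + 5))**2 + G = (5/11)**2 + G = 25/121 + G)
591 + Q(57, 0*(0 - 5)) = 591 + (25/121 + 57) = 591 + 6922/121 = 78433/121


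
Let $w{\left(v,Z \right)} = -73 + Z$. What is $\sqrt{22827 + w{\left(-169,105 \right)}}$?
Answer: $\sqrt{22859} \approx 151.19$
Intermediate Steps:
$\sqrt{22827 + w{\left(-169,105 \right)}} = \sqrt{22827 + \left(-73 + 105\right)} = \sqrt{22827 + 32} = \sqrt{22859}$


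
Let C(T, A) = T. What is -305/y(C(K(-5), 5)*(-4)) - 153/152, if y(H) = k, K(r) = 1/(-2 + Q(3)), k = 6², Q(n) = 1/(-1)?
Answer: -12967/1368 ≈ -9.4788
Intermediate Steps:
Q(n) = -1
k = 36
K(r) = -⅓ (K(r) = 1/(-2 - 1) = 1/(-3) = -⅓)
y(H) = 36
-305/y(C(K(-5), 5)*(-4)) - 153/152 = -305/36 - 153/152 = -12967/1368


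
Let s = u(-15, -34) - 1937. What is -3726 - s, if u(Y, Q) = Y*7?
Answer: -1684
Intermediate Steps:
u(Y, Q) = 7*Y
s = -2042 (s = 7*(-15) - 1937 = -105 - 1937 = -2042)
-3726 - s = -3726 - 1*(-2042) = -3726 + 2042 = -1684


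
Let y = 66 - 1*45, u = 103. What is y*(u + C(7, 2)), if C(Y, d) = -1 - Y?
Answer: 1995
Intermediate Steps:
y = 21 (y = 66 - 45 = 21)
y*(u + C(7, 2)) = 21*(103 + (-1 - 1*7)) = 21*(103 + (-1 - 7)) = 21*(103 - 8) = 21*95 = 1995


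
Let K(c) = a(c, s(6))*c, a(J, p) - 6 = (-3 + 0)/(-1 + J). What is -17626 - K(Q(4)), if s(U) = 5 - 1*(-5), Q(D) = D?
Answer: -17646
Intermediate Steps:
s(U) = 10 (s(U) = 5 + 5 = 10)
a(J, p) = 6 - 3/(-1 + J) (a(J, p) = 6 + (-3 + 0)/(-1 + J) = 6 - 3/(-1 + J))
K(c) = 3*c*(-3 + 2*c)/(-1 + c) (K(c) = (3*(-3 + 2*c)/(-1 + c))*c = 3*c*(-3 + 2*c)/(-1 + c))
-17626 - K(Q(4)) = -17626 - 3*4*(-3 + 2*4)/(-1 + 4) = -17626 - 3*4*(-3 + 8)/3 = -17626 - 3*4*5/3 = -17626 - 1*20 = -17626 - 20 = -17646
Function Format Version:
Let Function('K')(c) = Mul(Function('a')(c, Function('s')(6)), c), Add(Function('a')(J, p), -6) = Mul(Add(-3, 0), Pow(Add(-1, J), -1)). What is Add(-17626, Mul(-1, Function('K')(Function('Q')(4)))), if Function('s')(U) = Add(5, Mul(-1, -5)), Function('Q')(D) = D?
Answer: -17646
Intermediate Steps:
Function('s')(U) = 10 (Function('s')(U) = Add(5, 5) = 10)
Function('a')(J, p) = Add(6, Mul(-3, Pow(Add(-1, J), -1))) (Function('a')(J, p) = Add(6, Mul(Add(-3, 0), Pow(Add(-1, J), -1))) = Add(6, Mul(-3, Pow(Add(-1, J), -1))))
Function('K')(c) = Mul(3, c, Pow(Add(-1, c), -1), Add(-3, Mul(2, c))) (Function('K')(c) = Mul(Mul(3, Pow(Add(-1, c), -1), Add(-3, Mul(2, c))), c) = Mul(3, c, Pow(Add(-1, c), -1), Add(-3, Mul(2, c))))
Add(-17626, Mul(-1, Function('K')(Function('Q')(4)))) = Add(-17626, Mul(-1, Mul(3, 4, Pow(Add(-1, 4), -1), Add(-3, Mul(2, 4))))) = Add(-17626, Mul(-1, Mul(3, 4, Pow(3, -1), Add(-3, 8)))) = Add(-17626, Mul(-1, Mul(3, 4, Rational(1, 3), 5))) = Add(-17626, Mul(-1, 20)) = Add(-17626, -20) = -17646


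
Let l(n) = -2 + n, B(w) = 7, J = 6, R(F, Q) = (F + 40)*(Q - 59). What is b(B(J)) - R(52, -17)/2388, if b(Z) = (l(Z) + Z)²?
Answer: 87716/597 ≈ 146.93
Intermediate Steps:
R(F, Q) = (-59 + Q)*(40 + F) (R(F, Q) = (40 + F)*(-59 + Q) = (-59 + Q)*(40 + F))
b(Z) = (-2 + 2*Z)² (b(Z) = ((-2 + Z) + Z)² = (-2 + 2*Z)²)
b(B(J)) - R(52, -17)/2388 = 4*(-1 + 7)² - (-2360 - 59*52 + 40*(-17) + 52*(-17))/2388 = 4*6² - (-2360 - 3068 - 680 - 884)/2388 = 4*36 - (-6992)/2388 = 144 - 1*(-1748/597) = 144 + 1748/597 = 87716/597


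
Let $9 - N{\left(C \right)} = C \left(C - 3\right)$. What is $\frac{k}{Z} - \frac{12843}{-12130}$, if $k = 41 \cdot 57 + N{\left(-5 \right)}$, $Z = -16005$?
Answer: $\frac{35516087}{38828130} \approx 0.9147$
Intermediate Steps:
$N{\left(C \right)} = 9 - C \left(-3 + C\right)$ ($N{\left(C \right)} = 9 - C \left(C - 3\right) = 9 - C \left(-3 + C\right)$)
$k = 2306$ ($k = 41 \cdot 57 + \left(9 - \left(-5\right)^{2} + 3 \left(-5\right)\right) = 2337 - 31 = 2306$)
$\frac{k}{Z} - \frac{12843}{-12130} = \frac{2306}{-16005} - \frac{12843}{-12130} = 2306 \left(- \frac{1}{16005}\right) - - \frac{12843}{12130} = - \frac{2306}{16005} + \frac{12843}{12130} = \frac{35516087}{38828130}$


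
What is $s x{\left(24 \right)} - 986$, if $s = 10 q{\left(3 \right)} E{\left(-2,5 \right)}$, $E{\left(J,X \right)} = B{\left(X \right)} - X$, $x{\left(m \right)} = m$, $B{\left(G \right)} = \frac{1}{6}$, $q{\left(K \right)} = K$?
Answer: $-4466$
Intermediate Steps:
$B{\left(G \right)} = \frac{1}{6}$
$E{\left(J,X \right)} = \frac{1}{6} - X$
$s = -145$ ($s = 10 \cdot 3 \left(\frac{1}{6} - 5\right) = 30 \left(\frac{1}{6} - 5\right) = 30 \left(- \frac{29}{6}\right) = -145$)
$s x{\left(24 \right)} - 986 = \left(-145\right) 24 - 986 = -3480 - 986 = -4466$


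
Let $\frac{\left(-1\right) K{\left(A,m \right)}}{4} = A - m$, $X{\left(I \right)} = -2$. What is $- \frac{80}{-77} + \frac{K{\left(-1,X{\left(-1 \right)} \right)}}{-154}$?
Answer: $\frac{82}{77} \approx 1.0649$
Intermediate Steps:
$K{\left(A,m \right)} = - 4 A + 4 m$ ($K{\left(A,m \right)} = - 4 \left(A - m\right) = - 4 A + 4 m$)
$- \frac{80}{-77} + \frac{K{\left(-1,X{\left(-1 \right)} \right)}}{-154} = - \frac{80}{-77} + \frac{\left(-4\right) \left(-1\right) + 4 \left(-2\right)}{-154} = \left(-80\right) \left(- \frac{1}{77}\right) + \left(4 - 8\right) \left(- \frac{1}{154}\right) = \frac{80}{77} - - \frac{2}{77} = \frac{80}{77} + \frac{2}{77} = \frac{82}{77}$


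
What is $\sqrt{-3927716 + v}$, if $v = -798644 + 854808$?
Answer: $8 i \sqrt{60493} \approx 1967.6 i$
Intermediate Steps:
$v = 56164$
$\sqrt{-3927716 + v} = \sqrt{-3927716 + 56164} = \sqrt{-3871552} = 8 i \sqrt{60493}$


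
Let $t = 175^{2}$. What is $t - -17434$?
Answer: $48059$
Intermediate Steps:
$t = 30625$
$t - -17434 = 30625 - -17434 = 30625 + 17434 = 48059$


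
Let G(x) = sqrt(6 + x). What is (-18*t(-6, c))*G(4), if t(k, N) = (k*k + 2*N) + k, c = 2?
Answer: -612*sqrt(10) ≈ -1935.3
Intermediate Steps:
t(k, N) = k + k**2 + 2*N (t(k, N) = (k**2 + 2*N) + k = k + k**2 + 2*N)
(-18*t(-6, c))*G(4) = (-18*(-6 + (-6)**2 + 2*2))*sqrt(6 + 4) = (-18*(-6 + 36 + 4))*sqrt(10) = (-18*34)*sqrt(10) = -612*sqrt(10)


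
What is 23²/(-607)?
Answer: -529/607 ≈ -0.87150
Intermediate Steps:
23²/(-607) = 529*(-1/607) = -529/607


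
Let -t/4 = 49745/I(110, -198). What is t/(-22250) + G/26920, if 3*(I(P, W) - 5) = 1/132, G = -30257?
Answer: 15750902407/23731191400 ≈ 0.66372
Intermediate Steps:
I(P, W) = 1981/396 (I(P, W) = 5 + (⅓)/132 = 5 + (⅓)*(1/132) = 5 + 1/396 = 1981/396)
t = -78796080/1981 (t = -198980/1981/396 = -198980*396/1981 = -4*19699020/1981 = -78796080/1981 ≈ -39776.)
t/(-22250) + G/26920 = -78796080/1981/(-22250) - 30257/26920 = -78796080/1981*(-1/22250) - 30257*1/26920 = 7879608/4407725 - 30257/26920 = 15750902407/23731191400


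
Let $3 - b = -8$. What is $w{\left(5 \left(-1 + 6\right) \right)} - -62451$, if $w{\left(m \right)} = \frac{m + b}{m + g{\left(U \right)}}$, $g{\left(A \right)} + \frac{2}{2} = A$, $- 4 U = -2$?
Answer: $\frac{3060171}{49} \approx 62453.0$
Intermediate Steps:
$b = 11$ ($b = 3 - -8 = 3 + 8 = 11$)
$U = \frac{1}{2}$ ($U = \left(- \frac{1}{4}\right) \left(-2\right) = \frac{1}{2} \approx 0.5$)
$g{\left(A \right)} = -1 + A$
$w{\left(m \right)} = \frac{11 + m}{- \frac{1}{2} + m}$ ($w{\left(m \right)} = \frac{m + 11}{m + \left(-1 + \frac{1}{2}\right)} = \frac{11 + m}{m - \frac{1}{2}} = \frac{11 + m}{- \frac{1}{2} + m}$)
$w{\left(5 \left(-1 + 6\right) \right)} - -62451 = \frac{2 \left(11 + 5 \left(-1 + 6\right)\right)}{-1 + 2 \cdot 5 \left(-1 + 6\right)} - -62451 = \frac{2 \left(11 + 5 \cdot 5\right)}{-1 + 2 \cdot 5 \cdot 5} + 62451 = \frac{2 \left(11 + 25\right)}{-1 + 2 \cdot 25} + 62451 = 2 \frac{1}{-1 + 50} \cdot 36 + 62451 = 2 \cdot \frac{1}{49} \cdot 36 + 62451 = \frac{72}{49} + 62451 = \frac{3060171}{49}$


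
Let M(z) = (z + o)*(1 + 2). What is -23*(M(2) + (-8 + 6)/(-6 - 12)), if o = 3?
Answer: -3128/9 ≈ -347.56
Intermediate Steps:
M(z) = 9 + 3*z (M(z) = (z + 3)*(1 + 2) = (3 + z)*3 = 9 + 3*z)
-23*(M(2) + (-8 + 6)/(-6 - 12)) = -23*((9 + 3*2) + (-8 + 6)/(-6 - 12)) = -23*((9 + 6) - 2/(-18)) = -23*(15 - 2*(-1/18)) = -23*(15 + ⅑) = -23*136/9 = -3128/9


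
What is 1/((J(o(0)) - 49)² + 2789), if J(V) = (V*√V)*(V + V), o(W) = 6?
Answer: 6049/169755270 + 196*√6/28292545 ≈ 5.2603e-5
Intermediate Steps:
J(V) = 2*V^(5/2) (J(V) = V^(3/2)*(2*V) = 2*V^(5/2))
1/((J(o(0)) - 49)² + 2789) = 1/((2*6^(5/2) - 49)² + 2789) = 1/((2*(36*√6) - 49)² + 2789) = 1/((72*√6 - 49)² + 2789) = 1/((-49 + 72*√6)² + 2789) = 1/(2789 + (-49 + 72*√6)²)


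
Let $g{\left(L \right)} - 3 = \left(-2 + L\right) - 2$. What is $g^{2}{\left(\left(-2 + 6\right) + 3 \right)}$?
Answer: $36$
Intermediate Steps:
$g{\left(L \right)} = -1 + L$ ($g{\left(L \right)} = 3 + \left(\left(-2 + L\right) - 2\right) = 3 + \left(-4 + L\right) = -1 + L$)
$g^{2}{\left(\left(-2 + 6\right) + 3 \right)} = \left(-1 + \left(\left(-2 + 6\right) + 3\right)\right)^{2} = \left(-1 + \left(4 + 3\right)\right)^{2} = \left(-1 + 7\right)^{2} = 6^{2} = 36$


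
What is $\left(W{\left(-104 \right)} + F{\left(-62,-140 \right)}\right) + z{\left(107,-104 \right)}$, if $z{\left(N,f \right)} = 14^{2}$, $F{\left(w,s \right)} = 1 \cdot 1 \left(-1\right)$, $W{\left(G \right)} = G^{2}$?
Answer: $11011$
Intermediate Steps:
$F{\left(w,s \right)} = -1$ ($F{\left(w,s \right)} = 1 \left(-1\right) = -1$)
$z{\left(N,f \right)} = 196$
$\left(W{\left(-104 \right)} + F{\left(-62,-140 \right)}\right) + z{\left(107,-104 \right)} = \left(\left(-104\right)^{2} - 1\right) + 196 = \left(10816 - 1\right) + 196 = 10815 + 196 = 11011$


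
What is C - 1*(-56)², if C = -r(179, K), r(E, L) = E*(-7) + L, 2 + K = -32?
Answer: -1849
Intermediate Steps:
K = -34 (K = -2 - 32 = -34)
r(E, L) = L - 7*E (r(E, L) = -7*E + L = L - 7*E)
C = 1287 (C = -(-34 - 7*179) = -(-34 - 1253) = -1*(-1287) = 1287)
C - 1*(-56)² = 1287 - 1*(-56)² = 1287 - 1*3136 = 1287 - 3136 = -1849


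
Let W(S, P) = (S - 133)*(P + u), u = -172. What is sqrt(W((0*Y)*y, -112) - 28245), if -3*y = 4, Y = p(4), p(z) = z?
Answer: sqrt(9527) ≈ 97.606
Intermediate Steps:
Y = 4
y = -4/3 (y = -1/3*4 = -4/3 ≈ -1.3333)
W(S, P) = (-172 + P)*(-133 + S) (W(S, P) = (S - 133)*(P - 172) = (-133 + S)*(-172 + P) = (-172 + P)*(-133 + S))
sqrt(W((0*Y)*y, -112) - 28245) = sqrt((22876 - 172*0*4*(-4)/3 - 133*(-112) - 112*0*4*(-4)/3) - 28245) = sqrt((22876 - 0*(-4)/3 + 14896 - 0*(-4)/3) - 28245) = sqrt((22876 - 172*0 + 14896 - 112*0) - 28245) = sqrt((22876 + 0 + 14896 + 0) - 28245) = sqrt(37772 - 28245) = sqrt(9527)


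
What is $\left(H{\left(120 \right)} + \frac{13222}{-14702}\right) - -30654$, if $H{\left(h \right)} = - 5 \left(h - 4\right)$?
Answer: $\frac{221067363}{7351} \approx 30073.0$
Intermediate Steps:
$H{\left(h \right)} = 20 - 5 h$ ($H{\left(h \right)} = - 5 \left(-4 + h\right) = 20 - 5 h$)
$\left(H{\left(120 \right)} + \frac{13222}{-14702}\right) - -30654 = \left(\left(20 - 600\right) + \frac{13222}{-14702}\right) - -30654 = \left(\left(20 - 600\right) + 13222 \left(- \frac{1}{14702}\right)\right) + 30654 = \left(-580 - \frac{6611}{7351}\right) + 30654 = - \frac{4270191}{7351} + 30654 = \frac{221067363}{7351}$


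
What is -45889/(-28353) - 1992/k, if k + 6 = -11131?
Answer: 567544969/315767361 ≈ 1.7974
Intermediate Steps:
k = -11137 (k = -6 - 11131 = -11137)
-45889/(-28353) - 1992/k = -45889/(-28353) - 1992/(-11137) = -45889*(-1/28353) - 1992*(-1/11137) = 45889/28353 + 1992/11137 = 567544969/315767361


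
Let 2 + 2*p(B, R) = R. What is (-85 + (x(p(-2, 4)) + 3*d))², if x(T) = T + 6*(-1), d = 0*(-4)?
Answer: 8100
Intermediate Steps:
p(B, R) = -1 + R/2
d = 0
x(T) = -6 + T (x(T) = T - 6 = -6 + T)
(-85 + (x(p(-2, 4)) + 3*d))² = (-85 + ((-6 + (-1 + (½)*4)) + 3*0))² = (-85 + ((-6 + (-1 + 2)) + 0))² = (-85 + ((-6 + 1) + 0))² = (-85 + (-5 + 0))² = (-85 - 5)² = (-90)² = 8100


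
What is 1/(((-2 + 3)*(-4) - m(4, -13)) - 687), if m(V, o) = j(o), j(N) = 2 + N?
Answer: -1/680 ≈ -0.0014706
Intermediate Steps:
m(V, o) = 2 + o
1/(((-2 + 3)*(-4) - m(4, -13)) - 687) = 1/(((-2 + 3)*(-4) - (2 - 13)) - 687) = 1/((1*(-4) - 1*(-11)) - 687) = 1/((-4 + 11) - 687) = 1/(7 - 687) = 1/(-680) = -1/680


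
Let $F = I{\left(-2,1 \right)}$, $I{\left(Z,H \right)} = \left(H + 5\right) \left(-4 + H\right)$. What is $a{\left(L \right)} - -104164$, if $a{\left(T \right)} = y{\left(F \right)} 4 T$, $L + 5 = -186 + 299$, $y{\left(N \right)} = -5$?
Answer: $102004$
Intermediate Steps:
$I{\left(Z,H \right)} = \left(-4 + H\right) \left(5 + H\right)$ ($I{\left(Z,H \right)} = \left(5 + H\right) \left(-4 + H\right) = \left(-4 + H\right) \left(5 + H\right)$)
$F = -18$ ($F = -20 + 1 + 1^{2} = -20 + 1 + 1 = -18$)
$L = 108$ ($L = -5 + \left(-186 + 299\right) = -5 + 113 = 108$)
$a{\left(T \right)} = - 20 T$ ($a{\left(T \right)} = \left(-5\right) 4 T = - 20 T$)
$a{\left(L \right)} - -104164 = \left(-20\right) 108 - -104164 = -2160 + 104164 = 102004$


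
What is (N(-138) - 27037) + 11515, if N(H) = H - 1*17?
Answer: -15677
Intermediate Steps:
N(H) = -17 + H (N(H) = H - 17 = -17 + H)
(N(-138) - 27037) + 11515 = ((-17 - 138) - 27037) + 11515 = (-155 - 27037) + 11515 = -27192 + 11515 = -15677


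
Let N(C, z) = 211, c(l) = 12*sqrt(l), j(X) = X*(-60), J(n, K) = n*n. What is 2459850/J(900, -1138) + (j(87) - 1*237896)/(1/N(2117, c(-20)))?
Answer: -277006354001/5400 ≈ -5.1297e+7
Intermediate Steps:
J(n, K) = n**2
j(X) = -60*X
2459850/J(900, -1138) + (j(87) - 1*237896)/(1/N(2117, c(-20))) = 2459850/(900**2) + (-60*87 - 1*237896)/(1/211) = 2459850/810000 + (-5220 - 237896)/(1/211) = 2459850*(1/810000) - 243116*211 = 16399/5400 - 51297476 = -277006354001/5400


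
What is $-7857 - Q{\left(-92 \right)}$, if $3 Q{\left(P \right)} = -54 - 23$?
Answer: $- \frac{23494}{3} \approx -7831.3$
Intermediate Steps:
$Q{\left(P \right)} = - \frac{77}{3}$ ($Q{\left(P \right)} = \frac{-54 - 23}{3} = \frac{1}{3} \left(-77\right) = - \frac{77}{3}$)
$-7857 - Q{\left(-92 \right)} = -7857 - - \frac{77}{3} = -7857 + \frac{77}{3} = - \frac{23494}{3}$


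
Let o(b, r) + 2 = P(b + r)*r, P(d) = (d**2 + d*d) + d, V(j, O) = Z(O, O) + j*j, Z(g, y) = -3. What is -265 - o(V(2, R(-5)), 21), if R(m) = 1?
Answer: -21053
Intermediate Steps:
V(j, O) = -3 + j**2 (V(j, O) = -3 + j*j = -3 + j**2)
P(d) = d + 2*d**2 (P(d) = (d**2 + d**2) + d = 2*d**2 + d = d + 2*d**2)
o(b, r) = -2 + r*(b + r)*(1 + 2*b + 2*r) (o(b, r) = -2 + ((b + r)*(1 + 2*(b + r)))*r = -2 + ((b + r)*(1 + (2*b + 2*r)))*r = -2 + ((b + r)*(1 + 2*b + 2*r))*r = -2 + r*(b + r)*(1 + 2*b + 2*r))
-265 - o(V(2, R(-5)), 21) = -265 - (-2 + 21*((-3 + 2**2) + 21)*(1 + 2*(-3 + 2**2) + 2*21)) = -265 - (-2 + 21*((-3 + 4) + 21)*(1 + 2*(-3 + 4) + 42)) = -265 - (-2 + 21*(1 + 21)*(1 + 2*1 + 42)) = -265 - (-2 + 21*22*(1 + 2 + 42)) = -265 - (-2 + 21*22*45) = -265 - (-2 + 20790) = -265 - 1*20788 = -265 - 20788 = -21053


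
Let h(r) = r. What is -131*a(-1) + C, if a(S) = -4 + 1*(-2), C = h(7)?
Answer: 793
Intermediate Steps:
C = 7
a(S) = -6 (a(S) = -4 - 2 = -6)
-131*a(-1) + C = -131*(-6) + 7 = 786 + 7 = 793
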